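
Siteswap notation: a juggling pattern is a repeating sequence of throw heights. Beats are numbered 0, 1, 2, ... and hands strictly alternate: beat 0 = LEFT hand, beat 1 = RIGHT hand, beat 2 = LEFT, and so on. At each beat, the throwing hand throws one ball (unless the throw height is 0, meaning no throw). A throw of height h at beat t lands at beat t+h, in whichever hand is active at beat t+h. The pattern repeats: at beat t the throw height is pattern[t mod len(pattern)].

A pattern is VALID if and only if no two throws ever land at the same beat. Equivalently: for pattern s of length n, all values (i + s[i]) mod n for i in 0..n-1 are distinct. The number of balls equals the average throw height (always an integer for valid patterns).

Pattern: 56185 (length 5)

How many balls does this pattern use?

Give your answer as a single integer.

Answer: 5

Derivation:
Pattern = [5, 6, 1, 8, 5], length n = 5
  position 0: throw height = 5, running sum = 5
  position 1: throw height = 6, running sum = 11
  position 2: throw height = 1, running sum = 12
  position 3: throw height = 8, running sum = 20
  position 4: throw height = 5, running sum = 25
Total sum = 25; balls = sum / n = 25 / 5 = 5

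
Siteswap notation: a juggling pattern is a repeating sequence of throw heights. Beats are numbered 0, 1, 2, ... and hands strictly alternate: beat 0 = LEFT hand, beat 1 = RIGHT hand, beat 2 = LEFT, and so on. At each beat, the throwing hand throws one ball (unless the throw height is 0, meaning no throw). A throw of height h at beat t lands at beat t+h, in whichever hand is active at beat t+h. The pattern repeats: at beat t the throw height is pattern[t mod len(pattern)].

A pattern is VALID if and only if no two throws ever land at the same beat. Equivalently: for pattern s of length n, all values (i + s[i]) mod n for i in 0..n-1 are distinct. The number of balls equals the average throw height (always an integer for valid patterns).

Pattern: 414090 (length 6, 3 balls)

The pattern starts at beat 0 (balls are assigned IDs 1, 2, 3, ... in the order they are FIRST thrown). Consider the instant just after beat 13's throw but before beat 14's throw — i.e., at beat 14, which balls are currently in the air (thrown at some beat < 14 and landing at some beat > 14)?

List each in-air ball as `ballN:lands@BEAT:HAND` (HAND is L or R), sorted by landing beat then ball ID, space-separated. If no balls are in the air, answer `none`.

Answer: ball3:lands@16:L ball2:lands@19:R

Derivation:
Beat 0 (L): throw ball1 h=4 -> lands@4:L; in-air after throw: [b1@4:L]
Beat 1 (R): throw ball2 h=1 -> lands@2:L; in-air after throw: [b2@2:L b1@4:L]
Beat 2 (L): throw ball2 h=4 -> lands@6:L; in-air after throw: [b1@4:L b2@6:L]
Beat 4 (L): throw ball1 h=9 -> lands@13:R; in-air after throw: [b2@6:L b1@13:R]
Beat 6 (L): throw ball2 h=4 -> lands@10:L; in-air after throw: [b2@10:L b1@13:R]
Beat 7 (R): throw ball3 h=1 -> lands@8:L; in-air after throw: [b3@8:L b2@10:L b1@13:R]
Beat 8 (L): throw ball3 h=4 -> lands@12:L; in-air after throw: [b2@10:L b3@12:L b1@13:R]
Beat 10 (L): throw ball2 h=9 -> lands@19:R; in-air after throw: [b3@12:L b1@13:R b2@19:R]
Beat 12 (L): throw ball3 h=4 -> lands@16:L; in-air after throw: [b1@13:R b3@16:L b2@19:R]
Beat 13 (R): throw ball1 h=1 -> lands@14:L; in-air after throw: [b1@14:L b3@16:L b2@19:R]
Beat 14 (L): throw ball1 h=4 -> lands@18:L; in-air after throw: [b3@16:L b1@18:L b2@19:R]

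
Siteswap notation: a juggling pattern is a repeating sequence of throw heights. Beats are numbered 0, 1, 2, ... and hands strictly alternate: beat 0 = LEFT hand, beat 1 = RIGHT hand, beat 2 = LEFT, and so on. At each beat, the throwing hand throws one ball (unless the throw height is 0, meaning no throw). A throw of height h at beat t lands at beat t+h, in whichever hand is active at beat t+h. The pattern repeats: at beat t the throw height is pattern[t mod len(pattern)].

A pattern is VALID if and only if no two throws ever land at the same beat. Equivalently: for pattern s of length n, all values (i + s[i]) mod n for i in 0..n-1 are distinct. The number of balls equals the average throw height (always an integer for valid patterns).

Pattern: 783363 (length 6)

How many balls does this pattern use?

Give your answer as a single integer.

Answer: 5

Derivation:
Pattern = [7, 8, 3, 3, 6, 3], length n = 6
  position 0: throw height = 7, running sum = 7
  position 1: throw height = 8, running sum = 15
  position 2: throw height = 3, running sum = 18
  position 3: throw height = 3, running sum = 21
  position 4: throw height = 6, running sum = 27
  position 5: throw height = 3, running sum = 30
Total sum = 30; balls = sum / n = 30 / 6 = 5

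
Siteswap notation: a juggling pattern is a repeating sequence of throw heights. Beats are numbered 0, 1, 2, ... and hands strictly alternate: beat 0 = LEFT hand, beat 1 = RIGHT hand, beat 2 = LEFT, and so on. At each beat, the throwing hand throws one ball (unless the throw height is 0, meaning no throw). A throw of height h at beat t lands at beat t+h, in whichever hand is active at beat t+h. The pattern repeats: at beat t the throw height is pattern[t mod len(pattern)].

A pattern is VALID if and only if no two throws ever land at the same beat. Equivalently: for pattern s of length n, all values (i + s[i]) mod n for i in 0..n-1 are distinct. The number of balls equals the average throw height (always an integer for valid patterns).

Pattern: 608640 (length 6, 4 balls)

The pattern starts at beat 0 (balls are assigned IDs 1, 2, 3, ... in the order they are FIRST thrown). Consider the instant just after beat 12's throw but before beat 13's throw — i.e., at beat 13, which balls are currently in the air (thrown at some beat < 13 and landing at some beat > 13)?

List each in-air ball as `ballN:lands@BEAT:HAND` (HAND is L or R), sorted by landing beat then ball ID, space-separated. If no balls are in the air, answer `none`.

Beat 0 (L): throw ball1 h=6 -> lands@6:L; in-air after throw: [b1@6:L]
Beat 2 (L): throw ball2 h=8 -> lands@10:L; in-air after throw: [b1@6:L b2@10:L]
Beat 3 (R): throw ball3 h=6 -> lands@9:R; in-air after throw: [b1@6:L b3@9:R b2@10:L]
Beat 4 (L): throw ball4 h=4 -> lands@8:L; in-air after throw: [b1@6:L b4@8:L b3@9:R b2@10:L]
Beat 6 (L): throw ball1 h=6 -> lands@12:L; in-air after throw: [b4@8:L b3@9:R b2@10:L b1@12:L]
Beat 8 (L): throw ball4 h=8 -> lands@16:L; in-air after throw: [b3@9:R b2@10:L b1@12:L b4@16:L]
Beat 9 (R): throw ball3 h=6 -> lands@15:R; in-air after throw: [b2@10:L b1@12:L b3@15:R b4@16:L]
Beat 10 (L): throw ball2 h=4 -> lands@14:L; in-air after throw: [b1@12:L b2@14:L b3@15:R b4@16:L]
Beat 12 (L): throw ball1 h=6 -> lands@18:L; in-air after throw: [b2@14:L b3@15:R b4@16:L b1@18:L]

Answer: ball2:lands@14:L ball3:lands@15:R ball4:lands@16:L ball1:lands@18:L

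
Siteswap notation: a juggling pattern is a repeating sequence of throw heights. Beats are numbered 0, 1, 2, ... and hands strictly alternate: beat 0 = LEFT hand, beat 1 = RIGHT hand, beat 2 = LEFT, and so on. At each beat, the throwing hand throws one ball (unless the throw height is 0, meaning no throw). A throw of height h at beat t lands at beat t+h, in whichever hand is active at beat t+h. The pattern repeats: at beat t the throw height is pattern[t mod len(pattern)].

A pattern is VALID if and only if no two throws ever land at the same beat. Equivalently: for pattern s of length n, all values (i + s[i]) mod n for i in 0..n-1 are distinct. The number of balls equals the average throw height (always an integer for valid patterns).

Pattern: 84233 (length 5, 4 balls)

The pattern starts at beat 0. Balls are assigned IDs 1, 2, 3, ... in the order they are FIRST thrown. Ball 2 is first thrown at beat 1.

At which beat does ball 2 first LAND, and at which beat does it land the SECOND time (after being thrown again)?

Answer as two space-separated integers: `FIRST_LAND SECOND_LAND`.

Answer: 5 13

Derivation:
Beat 0 (L): throw ball1 h=8 -> lands@8:L; in-air after throw: [b1@8:L]
Beat 1 (R): throw ball2 h=4 -> lands@5:R; in-air after throw: [b2@5:R b1@8:L]
Beat 2 (L): throw ball3 h=2 -> lands@4:L; in-air after throw: [b3@4:L b2@5:R b1@8:L]
Beat 3 (R): throw ball4 h=3 -> lands@6:L; in-air after throw: [b3@4:L b2@5:R b4@6:L b1@8:L]
Beat 4 (L): throw ball3 h=3 -> lands@7:R; in-air after throw: [b2@5:R b4@6:L b3@7:R b1@8:L]
Beat 5 (R): throw ball2 h=8 -> lands@13:R; in-air after throw: [b4@6:L b3@7:R b1@8:L b2@13:R]
Beat 6 (L): throw ball4 h=4 -> lands@10:L; in-air after throw: [b3@7:R b1@8:L b4@10:L b2@13:R]
Beat 7 (R): throw ball3 h=2 -> lands@9:R; in-air after throw: [b1@8:L b3@9:R b4@10:L b2@13:R]
Beat 8 (L): throw ball1 h=3 -> lands@11:R; in-air after throw: [b3@9:R b4@10:L b1@11:R b2@13:R]
Beat 9 (R): throw ball3 h=3 -> lands@12:L; in-air after throw: [b4@10:L b1@11:R b3@12:L b2@13:R]
Beat 10 (L): throw ball4 h=8 -> lands@18:L; in-air after throw: [b1@11:R b3@12:L b2@13:R b4@18:L]
Beat 11 (R): throw ball1 h=4 -> lands@15:R; in-air after throw: [b3@12:L b2@13:R b1@15:R b4@18:L]
Beat 12 (L): throw ball3 h=2 -> lands@14:L; in-air after throw: [b2@13:R b3@14:L b1@15:R b4@18:L]
Beat 13 (R): throw ball2 h=3 -> lands@16:L; in-air after throw: [b3@14:L b1@15:R b2@16:L b4@18:L]
Ball 2: thrown@1 h=4 -> first land @5; rethrown@5 h=8 -> second land @13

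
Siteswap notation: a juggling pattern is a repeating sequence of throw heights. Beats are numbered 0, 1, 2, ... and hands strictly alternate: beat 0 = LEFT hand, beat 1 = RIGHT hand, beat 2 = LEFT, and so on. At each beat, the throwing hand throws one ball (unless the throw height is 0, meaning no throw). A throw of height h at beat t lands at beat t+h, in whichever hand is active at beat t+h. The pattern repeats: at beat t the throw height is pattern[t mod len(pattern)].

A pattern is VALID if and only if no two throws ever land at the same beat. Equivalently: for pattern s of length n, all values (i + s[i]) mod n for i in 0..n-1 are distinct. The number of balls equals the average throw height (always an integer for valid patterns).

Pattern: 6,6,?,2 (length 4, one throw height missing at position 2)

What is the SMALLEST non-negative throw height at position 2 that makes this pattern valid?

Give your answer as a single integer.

i=0: (0 + 6) mod 4 = 2
i=1: (1 + 6) mod 4 = 3
i=2: s[i]=? (unknown)
i=3: (3 + 2) mod 4 = 1
Known residues: [1, 2, 3]; need a permutation of 0..3, so missing residue r = 0
Need (2 + s) mod 4 = 0; smallest s = (0 - 2) mod 4 = 2

Answer: 2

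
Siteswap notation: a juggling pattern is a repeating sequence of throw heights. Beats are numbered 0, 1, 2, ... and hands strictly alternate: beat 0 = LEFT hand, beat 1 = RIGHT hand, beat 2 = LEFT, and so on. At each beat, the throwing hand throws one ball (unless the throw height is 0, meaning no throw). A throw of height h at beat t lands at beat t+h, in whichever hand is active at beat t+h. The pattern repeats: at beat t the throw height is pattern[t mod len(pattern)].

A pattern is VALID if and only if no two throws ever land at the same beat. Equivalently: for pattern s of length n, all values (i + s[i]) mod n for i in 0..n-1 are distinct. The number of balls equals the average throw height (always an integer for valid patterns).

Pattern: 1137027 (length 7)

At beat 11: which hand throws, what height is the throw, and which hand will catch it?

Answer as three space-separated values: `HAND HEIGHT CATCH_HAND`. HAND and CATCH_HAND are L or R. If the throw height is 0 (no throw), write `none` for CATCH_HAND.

Answer: R 0 none

Derivation:
Beat 11: 11 mod 2 = 1, so hand = R
Throw height = pattern[11 mod 7] = pattern[4] = 0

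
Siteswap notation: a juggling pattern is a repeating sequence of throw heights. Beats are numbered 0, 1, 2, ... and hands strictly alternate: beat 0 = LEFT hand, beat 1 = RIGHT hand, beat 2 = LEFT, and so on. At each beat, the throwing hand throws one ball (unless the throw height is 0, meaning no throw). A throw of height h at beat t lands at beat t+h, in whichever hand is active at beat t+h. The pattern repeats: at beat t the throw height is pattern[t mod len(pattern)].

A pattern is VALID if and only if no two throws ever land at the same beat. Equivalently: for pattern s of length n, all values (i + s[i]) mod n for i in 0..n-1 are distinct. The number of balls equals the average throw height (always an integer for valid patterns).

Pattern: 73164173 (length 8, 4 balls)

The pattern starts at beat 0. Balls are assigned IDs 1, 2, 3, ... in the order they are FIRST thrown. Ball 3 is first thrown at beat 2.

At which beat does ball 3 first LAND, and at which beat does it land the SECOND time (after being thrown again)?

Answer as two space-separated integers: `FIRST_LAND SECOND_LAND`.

Beat 0 (L): throw ball1 h=7 -> lands@7:R; in-air after throw: [b1@7:R]
Beat 1 (R): throw ball2 h=3 -> lands@4:L; in-air after throw: [b2@4:L b1@7:R]
Beat 2 (L): throw ball3 h=1 -> lands@3:R; in-air after throw: [b3@3:R b2@4:L b1@7:R]
Beat 3 (R): throw ball3 h=6 -> lands@9:R; in-air after throw: [b2@4:L b1@7:R b3@9:R]
Beat 4 (L): throw ball2 h=4 -> lands@8:L; in-air after throw: [b1@7:R b2@8:L b3@9:R]
Beat 5 (R): throw ball4 h=1 -> lands@6:L; in-air after throw: [b4@6:L b1@7:R b2@8:L b3@9:R]
Beat 6 (L): throw ball4 h=7 -> lands@13:R; in-air after throw: [b1@7:R b2@8:L b3@9:R b4@13:R]
Beat 7 (R): throw ball1 h=3 -> lands@10:L; in-air after throw: [b2@8:L b3@9:R b1@10:L b4@13:R]
Beat 8 (L): throw ball2 h=7 -> lands@15:R; in-air after throw: [b3@9:R b1@10:L b4@13:R b2@15:R]
Beat 9 (R): throw ball3 h=3 -> lands@12:L; in-air after throw: [b1@10:L b3@12:L b4@13:R b2@15:R]
Ball 3: thrown@2 h=1 -> first land @3; rethrown@3 h=6 -> second land @9

Answer: 3 9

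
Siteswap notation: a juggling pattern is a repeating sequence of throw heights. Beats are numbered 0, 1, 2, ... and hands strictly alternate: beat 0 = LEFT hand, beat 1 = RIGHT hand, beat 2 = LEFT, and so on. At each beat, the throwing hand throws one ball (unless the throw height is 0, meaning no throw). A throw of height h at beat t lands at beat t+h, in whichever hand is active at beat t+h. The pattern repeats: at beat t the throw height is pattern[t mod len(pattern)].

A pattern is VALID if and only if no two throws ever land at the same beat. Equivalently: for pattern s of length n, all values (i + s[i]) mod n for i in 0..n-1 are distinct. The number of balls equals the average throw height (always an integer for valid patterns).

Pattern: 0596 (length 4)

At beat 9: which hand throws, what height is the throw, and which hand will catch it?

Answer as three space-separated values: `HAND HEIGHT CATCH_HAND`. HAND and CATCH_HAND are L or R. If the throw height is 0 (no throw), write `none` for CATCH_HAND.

Beat 9: 9 mod 2 = 1, so hand = R
Throw height = pattern[9 mod 4] = pattern[1] = 5
Lands at beat 9+5=14, 14 mod 2 = 0, so catch hand = L

Answer: R 5 L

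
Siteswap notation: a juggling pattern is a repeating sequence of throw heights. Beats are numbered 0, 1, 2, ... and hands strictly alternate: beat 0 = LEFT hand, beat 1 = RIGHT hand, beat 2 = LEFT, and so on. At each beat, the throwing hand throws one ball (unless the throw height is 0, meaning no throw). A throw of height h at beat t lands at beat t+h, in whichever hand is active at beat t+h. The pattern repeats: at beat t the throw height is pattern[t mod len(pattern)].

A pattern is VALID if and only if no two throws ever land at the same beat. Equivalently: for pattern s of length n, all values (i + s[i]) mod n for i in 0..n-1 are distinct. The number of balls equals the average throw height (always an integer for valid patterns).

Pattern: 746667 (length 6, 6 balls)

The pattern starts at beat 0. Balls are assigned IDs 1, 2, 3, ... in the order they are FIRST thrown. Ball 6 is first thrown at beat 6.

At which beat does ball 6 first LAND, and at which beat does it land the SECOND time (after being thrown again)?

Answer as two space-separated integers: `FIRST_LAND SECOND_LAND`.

Answer: 13 17

Derivation:
Beat 0 (L): throw ball1 h=7 -> lands@7:R; in-air after throw: [b1@7:R]
Beat 1 (R): throw ball2 h=4 -> lands@5:R; in-air after throw: [b2@5:R b1@7:R]
Beat 2 (L): throw ball3 h=6 -> lands@8:L; in-air after throw: [b2@5:R b1@7:R b3@8:L]
Beat 3 (R): throw ball4 h=6 -> lands@9:R; in-air after throw: [b2@5:R b1@7:R b3@8:L b4@9:R]
Beat 4 (L): throw ball5 h=6 -> lands@10:L; in-air after throw: [b2@5:R b1@7:R b3@8:L b4@9:R b5@10:L]
Beat 5 (R): throw ball2 h=7 -> lands@12:L; in-air after throw: [b1@7:R b3@8:L b4@9:R b5@10:L b2@12:L]
Beat 6 (L): throw ball6 h=7 -> lands@13:R; in-air after throw: [b1@7:R b3@8:L b4@9:R b5@10:L b2@12:L b6@13:R]
Beat 7 (R): throw ball1 h=4 -> lands@11:R; in-air after throw: [b3@8:L b4@9:R b5@10:L b1@11:R b2@12:L b6@13:R]
Beat 8 (L): throw ball3 h=6 -> lands@14:L; in-air after throw: [b4@9:R b5@10:L b1@11:R b2@12:L b6@13:R b3@14:L]
Beat 9 (R): throw ball4 h=6 -> lands@15:R; in-air after throw: [b5@10:L b1@11:R b2@12:L b6@13:R b3@14:L b4@15:R]
Beat 10 (L): throw ball5 h=6 -> lands@16:L; in-air after throw: [b1@11:R b2@12:L b6@13:R b3@14:L b4@15:R b5@16:L]
Beat 11 (R): throw ball1 h=7 -> lands@18:L; in-air after throw: [b2@12:L b6@13:R b3@14:L b4@15:R b5@16:L b1@18:L]
Beat 12 (L): throw ball2 h=7 -> lands@19:R; in-air after throw: [b6@13:R b3@14:L b4@15:R b5@16:L b1@18:L b2@19:R]
Beat 13 (R): throw ball6 h=4 -> lands@17:R; in-air after throw: [b3@14:L b4@15:R b5@16:L b6@17:R b1@18:L b2@19:R]
Beat 14 (L): throw ball3 h=6 -> lands@20:L; in-air after throw: [b4@15:R b5@16:L b6@17:R b1@18:L b2@19:R b3@20:L]
Beat 15 (R): throw ball4 h=6 -> lands@21:R; in-air after throw: [b5@16:L b6@17:R b1@18:L b2@19:R b3@20:L b4@21:R]
Beat 16 (L): throw ball5 h=6 -> lands@22:L; in-air after throw: [b6@17:R b1@18:L b2@19:R b3@20:L b4@21:R b5@22:L]
Beat 17 (R): throw ball6 h=7 -> lands@24:L; in-air after throw: [b1@18:L b2@19:R b3@20:L b4@21:R b5@22:L b6@24:L]
Ball 6: thrown@6 h=7 -> first land @13; rethrown@13 h=4 -> second land @17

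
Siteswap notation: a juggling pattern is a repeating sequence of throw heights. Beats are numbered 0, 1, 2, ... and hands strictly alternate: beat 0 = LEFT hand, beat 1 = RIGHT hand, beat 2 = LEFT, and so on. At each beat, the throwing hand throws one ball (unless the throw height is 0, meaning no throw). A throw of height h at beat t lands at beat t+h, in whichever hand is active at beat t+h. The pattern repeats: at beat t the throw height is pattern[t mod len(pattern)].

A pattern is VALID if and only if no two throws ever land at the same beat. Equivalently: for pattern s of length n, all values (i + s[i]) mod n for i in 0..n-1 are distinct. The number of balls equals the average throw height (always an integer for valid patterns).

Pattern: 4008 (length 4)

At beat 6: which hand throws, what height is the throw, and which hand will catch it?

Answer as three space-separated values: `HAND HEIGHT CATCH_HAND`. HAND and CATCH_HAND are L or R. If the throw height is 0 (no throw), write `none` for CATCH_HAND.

Answer: L 0 none

Derivation:
Beat 6: 6 mod 2 = 0, so hand = L
Throw height = pattern[6 mod 4] = pattern[2] = 0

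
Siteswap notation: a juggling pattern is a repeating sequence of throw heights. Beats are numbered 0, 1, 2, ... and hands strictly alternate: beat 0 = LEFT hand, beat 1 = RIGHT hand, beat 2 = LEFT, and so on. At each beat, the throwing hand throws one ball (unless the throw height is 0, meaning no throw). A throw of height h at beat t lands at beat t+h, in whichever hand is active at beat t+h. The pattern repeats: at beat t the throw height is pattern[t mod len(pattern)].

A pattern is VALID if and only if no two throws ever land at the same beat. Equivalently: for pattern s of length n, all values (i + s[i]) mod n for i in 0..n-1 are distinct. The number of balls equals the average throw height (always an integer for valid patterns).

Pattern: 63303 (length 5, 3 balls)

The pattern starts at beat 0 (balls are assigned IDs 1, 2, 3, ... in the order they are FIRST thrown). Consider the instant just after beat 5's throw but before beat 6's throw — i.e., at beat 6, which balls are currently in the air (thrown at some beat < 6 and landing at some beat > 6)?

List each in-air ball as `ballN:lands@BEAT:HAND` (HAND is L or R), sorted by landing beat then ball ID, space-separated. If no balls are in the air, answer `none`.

Answer: ball2:lands@7:R ball3:lands@11:R

Derivation:
Beat 0 (L): throw ball1 h=6 -> lands@6:L; in-air after throw: [b1@6:L]
Beat 1 (R): throw ball2 h=3 -> lands@4:L; in-air after throw: [b2@4:L b1@6:L]
Beat 2 (L): throw ball3 h=3 -> lands@5:R; in-air after throw: [b2@4:L b3@5:R b1@6:L]
Beat 4 (L): throw ball2 h=3 -> lands@7:R; in-air after throw: [b3@5:R b1@6:L b2@7:R]
Beat 5 (R): throw ball3 h=6 -> lands@11:R; in-air after throw: [b1@6:L b2@7:R b3@11:R]
Beat 6 (L): throw ball1 h=3 -> lands@9:R; in-air after throw: [b2@7:R b1@9:R b3@11:R]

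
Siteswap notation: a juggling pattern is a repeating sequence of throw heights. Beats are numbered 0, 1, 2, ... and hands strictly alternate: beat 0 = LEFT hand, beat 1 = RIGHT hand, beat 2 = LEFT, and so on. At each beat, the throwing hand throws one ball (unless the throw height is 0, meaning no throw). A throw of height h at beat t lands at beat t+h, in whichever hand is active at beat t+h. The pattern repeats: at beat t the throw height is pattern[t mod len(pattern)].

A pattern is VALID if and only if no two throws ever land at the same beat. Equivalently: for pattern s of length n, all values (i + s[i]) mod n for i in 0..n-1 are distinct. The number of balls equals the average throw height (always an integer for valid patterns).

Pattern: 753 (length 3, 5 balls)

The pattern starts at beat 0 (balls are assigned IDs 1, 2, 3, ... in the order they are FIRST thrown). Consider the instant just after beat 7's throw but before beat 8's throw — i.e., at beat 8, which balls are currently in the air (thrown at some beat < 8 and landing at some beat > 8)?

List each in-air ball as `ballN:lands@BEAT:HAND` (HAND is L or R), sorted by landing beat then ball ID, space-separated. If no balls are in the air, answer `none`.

Beat 0 (L): throw ball1 h=7 -> lands@7:R; in-air after throw: [b1@7:R]
Beat 1 (R): throw ball2 h=5 -> lands@6:L; in-air after throw: [b2@6:L b1@7:R]
Beat 2 (L): throw ball3 h=3 -> lands@5:R; in-air after throw: [b3@5:R b2@6:L b1@7:R]
Beat 3 (R): throw ball4 h=7 -> lands@10:L; in-air after throw: [b3@5:R b2@6:L b1@7:R b4@10:L]
Beat 4 (L): throw ball5 h=5 -> lands@9:R; in-air after throw: [b3@5:R b2@6:L b1@7:R b5@9:R b4@10:L]
Beat 5 (R): throw ball3 h=3 -> lands@8:L; in-air after throw: [b2@6:L b1@7:R b3@8:L b5@9:R b4@10:L]
Beat 6 (L): throw ball2 h=7 -> lands@13:R; in-air after throw: [b1@7:R b3@8:L b5@9:R b4@10:L b2@13:R]
Beat 7 (R): throw ball1 h=5 -> lands@12:L; in-air after throw: [b3@8:L b5@9:R b4@10:L b1@12:L b2@13:R]
Beat 8 (L): throw ball3 h=3 -> lands@11:R; in-air after throw: [b5@9:R b4@10:L b3@11:R b1@12:L b2@13:R]

Answer: ball5:lands@9:R ball4:lands@10:L ball1:lands@12:L ball2:lands@13:R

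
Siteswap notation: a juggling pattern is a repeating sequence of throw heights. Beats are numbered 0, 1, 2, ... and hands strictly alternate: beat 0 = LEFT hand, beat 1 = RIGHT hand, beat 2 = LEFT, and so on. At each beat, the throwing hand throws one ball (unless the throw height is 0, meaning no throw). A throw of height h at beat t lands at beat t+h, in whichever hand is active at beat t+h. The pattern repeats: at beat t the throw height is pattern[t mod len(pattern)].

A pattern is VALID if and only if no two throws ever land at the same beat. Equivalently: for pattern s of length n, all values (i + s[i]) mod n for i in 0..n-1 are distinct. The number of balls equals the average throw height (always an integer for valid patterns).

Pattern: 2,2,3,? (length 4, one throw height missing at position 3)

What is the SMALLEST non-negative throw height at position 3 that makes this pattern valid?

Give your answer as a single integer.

Answer: 1

Derivation:
i=0: (0 + 2) mod 4 = 2
i=1: (1 + 2) mod 4 = 3
i=2: (2 + 3) mod 4 = 1
i=3: s[i]=? (unknown)
Known residues: [1, 2, 3]; need a permutation of 0..3, so missing residue r = 0
Need (3 + s) mod 4 = 0; smallest s = (0 - 3) mod 4 = 1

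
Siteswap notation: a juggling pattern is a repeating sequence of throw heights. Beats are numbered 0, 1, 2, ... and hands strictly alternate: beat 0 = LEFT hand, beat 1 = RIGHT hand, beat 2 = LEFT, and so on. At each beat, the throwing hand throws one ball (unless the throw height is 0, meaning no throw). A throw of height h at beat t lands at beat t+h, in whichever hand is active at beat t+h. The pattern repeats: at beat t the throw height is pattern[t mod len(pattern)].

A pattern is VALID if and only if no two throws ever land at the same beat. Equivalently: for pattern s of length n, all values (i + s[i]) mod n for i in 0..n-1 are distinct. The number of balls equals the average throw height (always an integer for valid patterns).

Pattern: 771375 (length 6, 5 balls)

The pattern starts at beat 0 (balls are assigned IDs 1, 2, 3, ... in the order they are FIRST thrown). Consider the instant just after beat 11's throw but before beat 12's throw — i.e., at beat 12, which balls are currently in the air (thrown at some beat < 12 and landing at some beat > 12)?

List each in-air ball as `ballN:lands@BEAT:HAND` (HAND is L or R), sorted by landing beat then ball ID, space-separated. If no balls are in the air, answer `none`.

Beat 0 (L): throw ball1 h=7 -> lands@7:R; in-air after throw: [b1@7:R]
Beat 1 (R): throw ball2 h=7 -> lands@8:L; in-air after throw: [b1@7:R b2@8:L]
Beat 2 (L): throw ball3 h=1 -> lands@3:R; in-air after throw: [b3@3:R b1@7:R b2@8:L]
Beat 3 (R): throw ball3 h=3 -> lands@6:L; in-air after throw: [b3@6:L b1@7:R b2@8:L]
Beat 4 (L): throw ball4 h=7 -> lands@11:R; in-air after throw: [b3@6:L b1@7:R b2@8:L b4@11:R]
Beat 5 (R): throw ball5 h=5 -> lands@10:L; in-air after throw: [b3@6:L b1@7:R b2@8:L b5@10:L b4@11:R]
Beat 6 (L): throw ball3 h=7 -> lands@13:R; in-air after throw: [b1@7:R b2@8:L b5@10:L b4@11:R b3@13:R]
Beat 7 (R): throw ball1 h=7 -> lands@14:L; in-air after throw: [b2@8:L b5@10:L b4@11:R b3@13:R b1@14:L]
Beat 8 (L): throw ball2 h=1 -> lands@9:R; in-air after throw: [b2@9:R b5@10:L b4@11:R b3@13:R b1@14:L]
Beat 9 (R): throw ball2 h=3 -> lands@12:L; in-air after throw: [b5@10:L b4@11:R b2@12:L b3@13:R b1@14:L]
Beat 10 (L): throw ball5 h=7 -> lands@17:R; in-air after throw: [b4@11:R b2@12:L b3@13:R b1@14:L b5@17:R]
Beat 11 (R): throw ball4 h=5 -> lands@16:L; in-air after throw: [b2@12:L b3@13:R b1@14:L b4@16:L b5@17:R]
Beat 12 (L): throw ball2 h=7 -> lands@19:R; in-air after throw: [b3@13:R b1@14:L b4@16:L b5@17:R b2@19:R]

Answer: ball3:lands@13:R ball1:lands@14:L ball4:lands@16:L ball5:lands@17:R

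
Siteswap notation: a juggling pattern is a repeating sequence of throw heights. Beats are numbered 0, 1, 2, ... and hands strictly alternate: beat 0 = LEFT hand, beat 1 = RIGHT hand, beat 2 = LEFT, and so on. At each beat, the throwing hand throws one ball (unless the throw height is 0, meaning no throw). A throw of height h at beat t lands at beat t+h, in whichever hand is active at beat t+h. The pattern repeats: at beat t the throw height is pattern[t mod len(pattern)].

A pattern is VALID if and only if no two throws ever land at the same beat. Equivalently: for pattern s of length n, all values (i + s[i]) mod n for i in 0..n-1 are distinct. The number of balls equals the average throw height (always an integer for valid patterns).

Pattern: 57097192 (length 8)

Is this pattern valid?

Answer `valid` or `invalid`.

i=0: (i + s[i]) mod n = (0 + 5) mod 8 = 5
i=1: (i + s[i]) mod n = (1 + 7) mod 8 = 0
i=2: (i + s[i]) mod n = (2 + 0) mod 8 = 2
i=3: (i + s[i]) mod n = (3 + 9) mod 8 = 4
i=4: (i + s[i]) mod n = (4 + 7) mod 8 = 3
i=5: (i + s[i]) mod n = (5 + 1) mod 8 = 6
i=6: (i + s[i]) mod n = (6 + 9) mod 8 = 7
i=7: (i + s[i]) mod n = (7 + 2) mod 8 = 1
Residues: [5, 0, 2, 4, 3, 6, 7, 1], distinct: True

Answer: valid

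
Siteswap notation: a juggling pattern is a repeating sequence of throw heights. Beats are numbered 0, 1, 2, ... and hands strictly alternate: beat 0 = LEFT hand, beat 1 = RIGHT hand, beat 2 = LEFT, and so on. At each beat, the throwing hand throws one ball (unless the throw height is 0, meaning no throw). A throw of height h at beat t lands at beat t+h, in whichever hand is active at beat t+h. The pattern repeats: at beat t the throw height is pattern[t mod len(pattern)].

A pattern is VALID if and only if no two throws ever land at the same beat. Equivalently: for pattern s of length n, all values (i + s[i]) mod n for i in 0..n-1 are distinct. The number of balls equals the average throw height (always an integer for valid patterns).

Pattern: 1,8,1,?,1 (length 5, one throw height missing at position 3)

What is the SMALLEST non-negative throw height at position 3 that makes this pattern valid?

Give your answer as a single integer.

Answer: 4

Derivation:
i=0: (0 + 1) mod 5 = 1
i=1: (1 + 8) mod 5 = 4
i=2: (2 + 1) mod 5 = 3
i=3: s[i]=? (unknown)
i=4: (4 + 1) mod 5 = 0
Known residues: [0, 1, 3, 4]; need a permutation of 0..4, so missing residue r = 2
Need (3 + s) mod 5 = 2; smallest s = (2 - 3) mod 5 = 4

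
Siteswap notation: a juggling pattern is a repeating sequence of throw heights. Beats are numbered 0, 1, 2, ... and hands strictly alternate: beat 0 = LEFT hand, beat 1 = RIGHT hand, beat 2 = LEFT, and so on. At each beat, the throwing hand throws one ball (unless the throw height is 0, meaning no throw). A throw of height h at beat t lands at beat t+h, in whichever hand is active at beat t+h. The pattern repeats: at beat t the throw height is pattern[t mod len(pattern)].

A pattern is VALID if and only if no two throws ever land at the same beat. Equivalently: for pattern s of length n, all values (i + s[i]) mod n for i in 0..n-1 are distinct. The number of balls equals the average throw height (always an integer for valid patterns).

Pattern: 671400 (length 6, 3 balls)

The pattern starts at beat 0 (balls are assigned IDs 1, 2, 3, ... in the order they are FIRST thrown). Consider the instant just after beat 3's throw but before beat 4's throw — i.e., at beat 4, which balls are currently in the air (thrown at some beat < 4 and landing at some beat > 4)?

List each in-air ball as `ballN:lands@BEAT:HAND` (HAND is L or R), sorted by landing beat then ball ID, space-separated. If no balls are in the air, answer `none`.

Answer: ball1:lands@6:L ball3:lands@7:R ball2:lands@8:L

Derivation:
Beat 0 (L): throw ball1 h=6 -> lands@6:L; in-air after throw: [b1@6:L]
Beat 1 (R): throw ball2 h=7 -> lands@8:L; in-air after throw: [b1@6:L b2@8:L]
Beat 2 (L): throw ball3 h=1 -> lands@3:R; in-air after throw: [b3@3:R b1@6:L b2@8:L]
Beat 3 (R): throw ball3 h=4 -> lands@7:R; in-air after throw: [b1@6:L b3@7:R b2@8:L]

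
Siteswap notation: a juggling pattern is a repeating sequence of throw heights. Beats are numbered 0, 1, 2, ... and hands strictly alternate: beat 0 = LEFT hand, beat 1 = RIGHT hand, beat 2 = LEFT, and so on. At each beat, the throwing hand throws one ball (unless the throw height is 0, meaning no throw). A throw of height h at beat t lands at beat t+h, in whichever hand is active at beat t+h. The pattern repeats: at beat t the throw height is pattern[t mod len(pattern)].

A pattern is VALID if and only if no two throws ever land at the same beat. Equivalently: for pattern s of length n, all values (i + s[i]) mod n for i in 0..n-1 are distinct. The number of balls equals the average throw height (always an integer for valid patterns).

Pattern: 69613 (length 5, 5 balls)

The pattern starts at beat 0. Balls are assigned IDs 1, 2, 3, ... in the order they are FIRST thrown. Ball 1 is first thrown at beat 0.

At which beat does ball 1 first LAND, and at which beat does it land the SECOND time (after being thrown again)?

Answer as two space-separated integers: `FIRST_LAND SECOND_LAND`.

Answer: 6 15

Derivation:
Beat 0 (L): throw ball1 h=6 -> lands@6:L; in-air after throw: [b1@6:L]
Beat 1 (R): throw ball2 h=9 -> lands@10:L; in-air after throw: [b1@6:L b2@10:L]
Beat 2 (L): throw ball3 h=6 -> lands@8:L; in-air after throw: [b1@6:L b3@8:L b2@10:L]
Beat 3 (R): throw ball4 h=1 -> lands@4:L; in-air after throw: [b4@4:L b1@6:L b3@8:L b2@10:L]
Beat 4 (L): throw ball4 h=3 -> lands@7:R; in-air after throw: [b1@6:L b4@7:R b3@8:L b2@10:L]
Beat 5 (R): throw ball5 h=6 -> lands@11:R; in-air after throw: [b1@6:L b4@7:R b3@8:L b2@10:L b5@11:R]
Beat 6 (L): throw ball1 h=9 -> lands@15:R; in-air after throw: [b4@7:R b3@8:L b2@10:L b5@11:R b1@15:R]
Beat 7 (R): throw ball4 h=6 -> lands@13:R; in-air after throw: [b3@8:L b2@10:L b5@11:R b4@13:R b1@15:R]
Beat 8 (L): throw ball3 h=1 -> lands@9:R; in-air after throw: [b3@9:R b2@10:L b5@11:R b4@13:R b1@15:R]
Beat 9 (R): throw ball3 h=3 -> lands@12:L; in-air after throw: [b2@10:L b5@11:R b3@12:L b4@13:R b1@15:R]
Beat 10 (L): throw ball2 h=6 -> lands@16:L; in-air after throw: [b5@11:R b3@12:L b4@13:R b1@15:R b2@16:L]
Beat 11 (R): throw ball5 h=9 -> lands@20:L; in-air after throw: [b3@12:L b4@13:R b1@15:R b2@16:L b5@20:L]
Beat 12 (L): throw ball3 h=6 -> lands@18:L; in-air after throw: [b4@13:R b1@15:R b2@16:L b3@18:L b5@20:L]
Beat 13 (R): throw ball4 h=1 -> lands@14:L; in-air after throw: [b4@14:L b1@15:R b2@16:L b3@18:L b5@20:L]
Beat 14 (L): throw ball4 h=3 -> lands@17:R; in-air after throw: [b1@15:R b2@16:L b4@17:R b3@18:L b5@20:L]
Beat 15 (R): throw ball1 h=6 -> lands@21:R; in-air after throw: [b2@16:L b4@17:R b3@18:L b5@20:L b1@21:R]
Ball 1: thrown@0 h=6 -> first land @6; rethrown@6 h=9 -> second land @15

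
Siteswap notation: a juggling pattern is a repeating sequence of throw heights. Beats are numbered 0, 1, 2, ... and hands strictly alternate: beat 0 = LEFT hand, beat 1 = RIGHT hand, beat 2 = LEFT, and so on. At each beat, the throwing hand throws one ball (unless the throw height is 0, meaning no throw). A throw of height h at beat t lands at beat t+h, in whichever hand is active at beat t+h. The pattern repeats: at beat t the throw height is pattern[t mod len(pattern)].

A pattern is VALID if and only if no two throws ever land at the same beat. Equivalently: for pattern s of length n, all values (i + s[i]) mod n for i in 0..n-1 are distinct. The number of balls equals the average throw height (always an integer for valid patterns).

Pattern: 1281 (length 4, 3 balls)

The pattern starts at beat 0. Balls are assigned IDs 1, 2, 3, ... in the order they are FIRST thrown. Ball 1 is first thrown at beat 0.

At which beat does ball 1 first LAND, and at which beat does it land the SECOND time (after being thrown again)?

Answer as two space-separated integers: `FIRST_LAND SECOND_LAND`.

Answer: 1 3

Derivation:
Beat 0 (L): throw ball1 h=1 -> lands@1:R; in-air after throw: [b1@1:R]
Beat 1 (R): throw ball1 h=2 -> lands@3:R; in-air after throw: [b1@3:R]
Beat 2 (L): throw ball2 h=8 -> lands@10:L; in-air after throw: [b1@3:R b2@10:L]
Beat 3 (R): throw ball1 h=1 -> lands@4:L; in-air after throw: [b1@4:L b2@10:L]
Ball 1: thrown@0 h=1 -> first land @1; rethrown@1 h=2 -> second land @3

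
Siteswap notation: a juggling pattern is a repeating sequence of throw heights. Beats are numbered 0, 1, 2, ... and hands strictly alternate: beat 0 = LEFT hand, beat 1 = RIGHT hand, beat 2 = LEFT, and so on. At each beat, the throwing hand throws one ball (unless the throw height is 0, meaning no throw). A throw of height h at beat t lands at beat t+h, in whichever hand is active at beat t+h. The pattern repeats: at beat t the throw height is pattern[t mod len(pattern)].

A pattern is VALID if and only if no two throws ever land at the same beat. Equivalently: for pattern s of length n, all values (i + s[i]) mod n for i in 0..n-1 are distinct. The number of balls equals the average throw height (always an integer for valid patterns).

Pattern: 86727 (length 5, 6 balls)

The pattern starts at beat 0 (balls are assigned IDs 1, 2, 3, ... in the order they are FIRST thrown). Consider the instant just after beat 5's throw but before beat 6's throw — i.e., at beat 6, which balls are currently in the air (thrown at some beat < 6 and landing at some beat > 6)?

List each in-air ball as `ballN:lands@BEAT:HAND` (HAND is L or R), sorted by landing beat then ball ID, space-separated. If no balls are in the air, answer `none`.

Beat 0 (L): throw ball1 h=8 -> lands@8:L; in-air after throw: [b1@8:L]
Beat 1 (R): throw ball2 h=6 -> lands@7:R; in-air after throw: [b2@7:R b1@8:L]
Beat 2 (L): throw ball3 h=7 -> lands@9:R; in-air after throw: [b2@7:R b1@8:L b3@9:R]
Beat 3 (R): throw ball4 h=2 -> lands@5:R; in-air after throw: [b4@5:R b2@7:R b1@8:L b3@9:R]
Beat 4 (L): throw ball5 h=7 -> lands@11:R; in-air after throw: [b4@5:R b2@7:R b1@8:L b3@9:R b5@11:R]
Beat 5 (R): throw ball4 h=8 -> lands@13:R; in-air after throw: [b2@7:R b1@8:L b3@9:R b5@11:R b4@13:R]
Beat 6 (L): throw ball6 h=6 -> lands@12:L; in-air after throw: [b2@7:R b1@8:L b3@9:R b5@11:R b6@12:L b4@13:R]

Answer: ball2:lands@7:R ball1:lands@8:L ball3:lands@9:R ball5:lands@11:R ball4:lands@13:R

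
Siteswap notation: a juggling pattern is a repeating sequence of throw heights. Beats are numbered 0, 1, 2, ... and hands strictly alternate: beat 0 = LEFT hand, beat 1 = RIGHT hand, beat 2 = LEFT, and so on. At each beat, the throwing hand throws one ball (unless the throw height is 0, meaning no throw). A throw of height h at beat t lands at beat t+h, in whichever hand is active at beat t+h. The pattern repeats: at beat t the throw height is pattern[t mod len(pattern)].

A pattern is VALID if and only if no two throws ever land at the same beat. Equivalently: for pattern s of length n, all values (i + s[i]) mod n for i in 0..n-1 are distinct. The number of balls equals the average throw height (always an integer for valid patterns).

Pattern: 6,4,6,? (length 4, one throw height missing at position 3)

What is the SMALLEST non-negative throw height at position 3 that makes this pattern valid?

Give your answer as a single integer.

Answer: 0

Derivation:
i=0: (0 + 6) mod 4 = 2
i=1: (1 + 4) mod 4 = 1
i=2: (2 + 6) mod 4 = 0
i=3: s[i]=? (unknown)
Known residues: [0, 1, 2]; need a permutation of 0..3, so missing residue r = 3
Need (3 + s) mod 4 = 3; smallest s = (3 - 3) mod 4 = 0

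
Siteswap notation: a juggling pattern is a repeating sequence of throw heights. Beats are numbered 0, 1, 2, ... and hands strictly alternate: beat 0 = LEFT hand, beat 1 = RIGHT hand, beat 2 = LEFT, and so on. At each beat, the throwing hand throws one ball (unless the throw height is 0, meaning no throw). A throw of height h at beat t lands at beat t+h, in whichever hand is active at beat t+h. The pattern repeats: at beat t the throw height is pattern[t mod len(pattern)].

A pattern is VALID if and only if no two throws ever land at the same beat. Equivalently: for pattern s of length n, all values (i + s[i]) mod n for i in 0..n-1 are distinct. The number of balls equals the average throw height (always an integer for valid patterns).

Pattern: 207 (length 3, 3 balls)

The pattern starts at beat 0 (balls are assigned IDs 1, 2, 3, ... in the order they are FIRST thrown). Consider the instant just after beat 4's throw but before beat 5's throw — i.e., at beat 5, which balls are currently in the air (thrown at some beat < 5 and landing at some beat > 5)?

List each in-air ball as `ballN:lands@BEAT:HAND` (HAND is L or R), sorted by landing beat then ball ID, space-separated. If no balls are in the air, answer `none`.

Answer: ball1:lands@9:R

Derivation:
Beat 0 (L): throw ball1 h=2 -> lands@2:L; in-air after throw: [b1@2:L]
Beat 2 (L): throw ball1 h=7 -> lands@9:R; in-air after throw: [b1@9:R]
Beat 3 (R): throw ball2 h=2 -> lands@5:R; in-air after throw: [b2@5:R b1@9:R]
Beat 5 (R): throw ball2 h=7 -> lands@12:L; in-air after throw: [b1@9:R b2@12:L]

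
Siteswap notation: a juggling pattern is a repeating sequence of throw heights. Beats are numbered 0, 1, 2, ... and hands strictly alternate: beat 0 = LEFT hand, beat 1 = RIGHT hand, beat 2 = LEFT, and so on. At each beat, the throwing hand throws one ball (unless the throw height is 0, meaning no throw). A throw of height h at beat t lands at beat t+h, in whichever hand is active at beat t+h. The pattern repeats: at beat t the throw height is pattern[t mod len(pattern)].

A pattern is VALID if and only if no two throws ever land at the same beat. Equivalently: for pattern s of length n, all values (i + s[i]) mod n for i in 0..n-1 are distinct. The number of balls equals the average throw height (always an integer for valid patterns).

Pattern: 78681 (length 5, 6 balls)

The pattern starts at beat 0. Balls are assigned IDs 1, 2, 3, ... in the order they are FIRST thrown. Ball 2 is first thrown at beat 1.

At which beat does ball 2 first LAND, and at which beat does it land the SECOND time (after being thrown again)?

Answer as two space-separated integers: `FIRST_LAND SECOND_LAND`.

Answer: 9 10

Derivation:
Beat 0 (L): throw ball1 h=7 -> lands@7:R; in-air after throw: [b1@7:R]
Beat 1 (R): throw ball2 h=8 -> lands@9:R; in-air after throw: [b1@7:R b2@9:R]
Beat 2 (L): throw ball3 h=6 -> lands@8:L; in-air after throw: [b1@7:R b3@8:L b2@9:R]
Beat 3 (R): throw ball4 h=8 -> lands@11:R; in-air after throw: [b1@7:R b3@8:L b2@9:R b4@11:R]
Beat 4 (L): throw ball5 h=1 -> lands@5:R; in-air after throw: [b5@5:R b1@7:R b3@8:L b2@9:R b4@11:R]
Beat 5 (R): throw ball5 h=7 -> lands@12:L; in-air after throw: [b1@7:R b3@8:L b2@9:R b4@11:R b5@12:L]
Beat 6 (L): throw ball6 h=8 -> lands@14:L; in-air after throw: [b1@7:R b3@8:L b2@9:R b4@11:R b5@12:L b6@14:L]
Beat 7 (R): throw ball1 h=6 -> lands@13:R; in-air after throw: [b3@8:L b2@9:R b4@11:R b5@12:L b1@13:R b6@14:L]
Beat 8 (L): throw ball3 h=8 -> lands@16:L; in-air after throw: [b2@9:R b4@11:R b5@12:L b1@13:R b6@14:L b3@16:L]
Beat 9 (R): throw ball2 h=1 -> lands@10:L; in-air after throw: [b2@10:L b4@11:R b5@12:L b1@13:R b6@14:L b3@16:L]
Beat 10 (L): throw ball2 h=7 -> lands@17:R; in-air after throw: [b4@11:R b5@12:L b1@13:R b6@14:L b3@16:L b2@17:R]
Ball 2: thrown@1 h=8 -> first land @9; rethrown@9 h=1 -> second land @10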